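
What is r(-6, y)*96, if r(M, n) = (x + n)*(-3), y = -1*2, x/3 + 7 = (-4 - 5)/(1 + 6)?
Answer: 54144/7 ≈ 7734.9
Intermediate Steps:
x = -174/7 (x = -21 + 3*((-4 - 5)/(1 + 6)) = -21 + 3*(-9/7) = -21 - 27/7 = -174/7 ≈ -24.857)
y = -2
r(M, n) = 522/7 - 3*n (r(M, n) = (-174/7 + n)*(-3) = 522/7 - 3*n)
r(-6, y)*96 = (522/7 - 3*(-2))*96 = (522/7 + 6)*96 = (564/7)*96 = 54144/7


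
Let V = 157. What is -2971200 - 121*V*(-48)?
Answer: -2059344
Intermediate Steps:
-2971200 - 121*V*(-48) = -2971200 - 121*157*(-48) = -2971200 - 18997*(-48) = -2971200 + 911856 = -2059344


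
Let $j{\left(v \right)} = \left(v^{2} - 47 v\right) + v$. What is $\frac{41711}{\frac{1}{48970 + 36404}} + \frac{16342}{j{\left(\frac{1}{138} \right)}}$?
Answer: $\frac{22601577382110}{6347} \approx 3.561 \cdot 10^{9}$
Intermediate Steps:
$j{\left(v \right)} = v^{2} - 46 v$
$\frac{41711}{\frac{1}{48970 + 36404}} + \frac{16342}{j{\left(\frac{1}{138} \right)}} = \frac{41711}{\frac{1}{48970 + 36404}} + \frac{16342}{\frac{1}{138} \left(-46 + \frac{1}{138}\right)} = \frac{41711}{\frac{1}{85374}} + \frac{16342}{\frac{1}{138} \left(-46 + \frac{1}{138}\right)} = 41711 \frac{1}{\frac{1}{85374}} + \frac{16342}{\frac{1}{138} \left(- \frac{6347}{138}\right)} = 41711 \cdot 85374 + \frac{16342}{- \frac{6347}{19044}} = 3561034914 + 16342 \left(- \frac{19044}{6347}\right) = 3561034914 - \frac{311217048}{6347} = \frac{22601577382110}{6347}$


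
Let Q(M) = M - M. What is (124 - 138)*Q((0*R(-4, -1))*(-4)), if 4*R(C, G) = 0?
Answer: 0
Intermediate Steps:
R(C, G) = 0 (R(C, G) = (¼)*0 = 0)
Q(M) = 0
(124 - 138)*Q((0*R(-4, -1))*(-4)) = (124 - 138)*0 = -14*0 = 0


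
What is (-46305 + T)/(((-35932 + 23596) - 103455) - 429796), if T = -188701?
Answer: 235006/545587 ≈ 0.43074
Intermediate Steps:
(-46305 + T)/(((-35932 + 23596) - 103455) - 429796) = (-46305 - 188701)/(((-35932 + 23596) - 103455) - 429796) = -235006/((-12336 - 103455) - 429796) = -235006/(-115791 - 429796) = -235006/(-545587) = -235006*(-1/545587) = 235006/545587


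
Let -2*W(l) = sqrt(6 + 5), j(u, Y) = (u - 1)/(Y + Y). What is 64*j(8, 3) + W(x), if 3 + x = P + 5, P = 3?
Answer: 224/3 - sqrt(11)/2 ≈ 73.008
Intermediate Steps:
j(u, Y) = (-1 + u)/(2*Y) (j(u, Y) = (-1 + u)/((2*Y)) = (-1 + u)*(1/(2*Y)) = (-1 + u)/(2*Y))
x = 5 (x = -3 + (3 + 5) = -3 + 8 = 5)
W(l) = -sqrt(11)/2 (W(l) = -sqrt(6 + 5)/2 = -sqrt(11)/2)
64*j(8, 3) + W(x) = 64*((1/2)*(-1 + 8)/3) - sqrt(11)/2 = 64*((1/2)*(1/3)*7) - sqrt(11)/2 = 64*(7/6) - sqrt(11)/2 = 224/3 - sqrt(11)/2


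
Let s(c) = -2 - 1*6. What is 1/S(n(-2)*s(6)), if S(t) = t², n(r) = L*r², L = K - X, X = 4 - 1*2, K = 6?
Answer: 1/16384 ≈ 6.1035e-5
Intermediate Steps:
X = 2 (X = 4 - 2 = 2)
s(c) = -8 (s(c) = -2 - 6 = -8)
L = 4 (L = 6 - 1*2 = 6 - 2 = 4)
n(r) = 4*r²
1/S(n(-2)*s(6)) = 1/(((4*(-2)²)*(-8))²) = 1/(((4*4)*(-8))²) = 1/((16*(-8))²) = 1/((-128)²) = 1/16384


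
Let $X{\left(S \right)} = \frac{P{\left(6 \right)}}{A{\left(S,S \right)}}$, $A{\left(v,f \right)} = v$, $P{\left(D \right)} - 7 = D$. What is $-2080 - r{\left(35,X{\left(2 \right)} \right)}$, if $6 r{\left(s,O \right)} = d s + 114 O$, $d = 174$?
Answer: $- \frac{6437}{2} \approx -3218.5$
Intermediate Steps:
$P{\left(D \right)} = 7 + D$
$X{\left(S \right)} = \frac{13}{S}$ ($X{\left(S \right)} = \frac{7 + 6}{S} = \frac{13}{S}$)
$r{\left(s,O \right)} = 19 O + 29 s$ ($r{\left(s,O \right)} = \frac{174 s + 114 O}{6} = \frac{114 O + 174 s}{6} = 19 O + 29 s$)
$-2080 - r{\left(35,X{\left(2 \right)} \right)} = -2080 - \left(19 \cdot \frac{13}{2} + 29 \cdot 35\right) = -2080 - \left(19 \cdot 13 \cdot \frac{1}{2} + 1015\right) = -2080 - \left(19 \cdot \frac{13}{2} + 1015\right) = -2080 - \left(\frac{247}{2} + 1015\right) = -2080 - \frac{2277}{2} = - \frac{6437}{2}$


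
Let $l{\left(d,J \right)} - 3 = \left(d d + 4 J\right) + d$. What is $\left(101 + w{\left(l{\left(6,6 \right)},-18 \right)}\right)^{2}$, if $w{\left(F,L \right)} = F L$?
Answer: $1301881$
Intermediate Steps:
$l{\left(d,J \right)} = 3 + d + d^{2} + 4 J$ ($l{\left(d,J \right)} = 3 + \left(\left(d d + 4 J\right) + d\right) = 3 + \left(\left(d^{2} + 4 J\right) + d\right) = 3 + \left(d + d^{2} + 4 J\right) = 3 + d + d^{2} + 4 J$)
$\left(101 + w{\left(l{\left(6,6 \right)},-18 \right)}\right)^{2} = \left(101 + \left(3 + 6 + 6^{2} + 4 \cdot 6\right) \left(-18\right)\right)^{2} = \left(101 + \left(3 + 6 + 36 + 24\right) \left(-18\right)\right)^{2} = \left(101 + 69 \left(-18\right)\right)^{2} = \left(101 - 1242\right)^{2} = \left(-1141\right)^{2} = 1301881$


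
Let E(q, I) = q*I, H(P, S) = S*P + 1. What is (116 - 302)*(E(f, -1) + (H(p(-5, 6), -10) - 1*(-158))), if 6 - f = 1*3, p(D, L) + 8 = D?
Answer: -53196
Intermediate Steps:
p(D, L) = -8 + D
H(P, S) = 1 + P*S (H(P, S) = P*S + 1 = 1 + P*S)
f = 3 (f = 6 - 3 = 3)
E(q, I) = I*q
(116 - 302)*(E(f, -1) + (H(p(-5, 6), -10) - 1*(-158))) = (116 - 302)*(-1*3 + ((1 + (-8 - 5)*(-10)) - 1*(-158))) = -186*(-3 + ((1 - 13*(-10)) + 158)) = -186*(-3 + ((1 + 130) + 158)) = -186*(-3 + (131 + 158)) = -186*(-3 + 289) = -186*286 = -53196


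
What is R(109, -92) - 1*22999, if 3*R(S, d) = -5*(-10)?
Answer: -68947/3 ≈ -22982.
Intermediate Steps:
R(S, d) = 50/3 (R(S, d) = (-5*(-10))/3 = (1/3)*50 = 50/3)
R(109, -92) - 1*22999 = 50/3 - 1*22999 = 50/3 - 22999 = -68947/3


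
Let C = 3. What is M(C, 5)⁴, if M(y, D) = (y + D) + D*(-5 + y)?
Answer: 16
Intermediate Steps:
M(y, D) = D + y + D*(-5 + y) (M(y, D) = (D + y) + D*(-5 + y) = D + y + D*(-5 + y))
M(C, 5)⁴ = (3 - 4*5 + 5*3)⁴ = (3 - 20 + 15)⁴ = (-2)⁴ = 16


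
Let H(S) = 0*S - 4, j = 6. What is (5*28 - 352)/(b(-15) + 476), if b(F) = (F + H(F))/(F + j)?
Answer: -1908/4303 ≈ -0.44341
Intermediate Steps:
H(S) = -4 (H(S) = 0 - 4 = -4)
b(F) = (-4 + F)/(6 + F) (b(F) = (F - 4)/(F + 6) = (-4 + F)/(6 + F))
(5*28 - 352)/(b(-15) + 476) = (5*28 - 352)/((-4 - 15)/(6 - 15) + 476) = (140 - 352)/(-19/(-9) + 476) = -212/(-1/9*(-19) + 476) = -212/(19/9 + 476) = -212/4303/9 = -212*9/4303 = -1908/4303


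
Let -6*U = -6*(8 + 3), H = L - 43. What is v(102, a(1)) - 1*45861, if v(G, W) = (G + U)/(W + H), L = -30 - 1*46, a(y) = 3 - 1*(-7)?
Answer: -4998962/109 ≈ -45862.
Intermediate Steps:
a(y) = 10 (a(y) = 3 + 7 = 10)
L = -76 (L = -30 - 46 = -76)
H = -119 (H = -76 - 43 = -119)
U = 11 (U = -(-1)*(8 + 3) = -(-1)*11 = -⅙*(-66) = 11)
v(G, W) = (11 + G)/(-119 + W) (v(G, W) = (G + 11)/(W - 119) = (11 + G)/(-119 + W))
v(102, a(1)) - 1*45861 = (11 + 102)/(-119 + 10) - 1*45861 = 113/(-109) - 45861 = -1/109*113 - 45861 = -113/109 - 45861 = -4998962/109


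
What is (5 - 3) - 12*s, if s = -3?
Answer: 38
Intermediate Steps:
(5 - 3) - 12*s = (5 - 3) - 12*(-3) = 2 + 36 = 38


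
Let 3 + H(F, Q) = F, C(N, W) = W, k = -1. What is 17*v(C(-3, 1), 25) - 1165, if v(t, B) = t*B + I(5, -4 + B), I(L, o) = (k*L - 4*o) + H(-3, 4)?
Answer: -2355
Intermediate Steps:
H(F, Q) = -3 + F
I(L, o) = -6 - L - 4*o (I(L, o) = (-L - 4*o) + (-3 - 3) = (-L - 4*o) - 6 = -6 - L - 4*o)
v(t, B) = 5 - 4*B + B*t (v(t, B) = t*B + (-6 - 1*5 - 4*(-4 + B)) = B*t + (-6 - 5 + (16 - 4*B)) = B*t + (5 - 4*B) = 5 - 4*B + B*t)
17*v(C(-3, 1), 25) - 1165 = 17*(5 - 4*25 + 25*1) - 1165 = 17*(5 - 100 + 25) - 1165 = 17*(-70) - 1165 = -1190 - 1165 = -2355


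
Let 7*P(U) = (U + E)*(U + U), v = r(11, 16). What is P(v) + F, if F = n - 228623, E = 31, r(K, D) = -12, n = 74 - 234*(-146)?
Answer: -1361151/7 ≈ -1.9445e+5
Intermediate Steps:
n = 34238 (n = 74 + 34164 = 34238)
v = -12
P(U) = 2*U*(31 + U)/7 (P(U) = ((U + 31)*(U + U))/7 = ((31 + U)*(2*U))/7 = (2*U*(31 + U))/7 = 2*U*(31 + U)/7)
F = -194385 (F = 34238 - 228623 = -194385)
P(v) + F = (2/7)*(-12)*(31 - 12) - 194385 = (2/7)*(-12)*19 - 194385 = -456/7 - 194385 = -1361151/7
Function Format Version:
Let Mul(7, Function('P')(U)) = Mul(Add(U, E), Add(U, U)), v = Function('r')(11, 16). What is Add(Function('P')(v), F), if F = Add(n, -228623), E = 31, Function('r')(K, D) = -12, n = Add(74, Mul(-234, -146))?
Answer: Rational(-1361151, 7) ≈ -1.9445e+5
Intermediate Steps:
n = 34238 (n = Add(74, 34164) = 34238)
v = -12
Function('P')(U) = Mul(Rational(2, 7), U, Add(31, U)) (Function('P')(U) = Mul(Rational(1, 7), Mul(Add(U, 31), Add(U, U))) = Mul(Rational(1, 7), Mul(Add(31, U), Mul(2, U))) = Mul(Rational(1, 7), Mul(2, U, Add(31, U))) = Mul(Rational(2, 7), U, Add(31, U)))
F = -194385 (F = Add(34238, -228623) = -194385)
Add(Function('P')(v), F) = Add(Mul(Rational(2, 7), -12, Add(31, -12)), -194385) = Add(Mul(Rational(2, 7), -12, 19), -194385) = Add(Rational(-456, 7), -194385) = Rational(-1361151, 7)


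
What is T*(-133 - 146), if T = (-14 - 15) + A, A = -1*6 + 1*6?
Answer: 8091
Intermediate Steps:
A = 0 (A = -6 + 6 = 0)
T = -29 (T = (-14 - 15) + 0 = -29 + 0 = -29)
T*(-133 - 146) = -29*(-133 - 146) = -29*(-279) = 8091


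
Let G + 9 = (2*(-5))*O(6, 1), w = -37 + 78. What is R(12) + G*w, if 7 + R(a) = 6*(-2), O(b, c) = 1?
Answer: -798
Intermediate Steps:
w = 41
G = -19 (G = -9 + (2*(-5))*1 = -9 - 10*1 = -9 - 10 = -19)
R(a) = -19 (R(a) = -7 + 6*(-2) = -7 - 12 = -19)
R(12) + G*w = -19 - 19*41 = -19 - 779 = -798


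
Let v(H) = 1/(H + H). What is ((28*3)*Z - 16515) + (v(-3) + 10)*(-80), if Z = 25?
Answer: -45605/3 ≈ -15202.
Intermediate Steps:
v(H) = 1/(2*H)
((28*3)*Z - 16515) + (v(-3) + 10)*(-80) = ((28*3)*25 - 16515) + ((½)/(-3) + 10)*(-80) = (84*25 - 16515) + ((½)*(-⅓) + 10)*(-80) = (2100 - 16515) + (-⅙ + 10)*(-80) = -14415 + (59/6)*(-80) = -14415 - 2360/3 = -45605/3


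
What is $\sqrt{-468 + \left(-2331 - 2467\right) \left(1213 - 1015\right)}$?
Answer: $6 i \sqrt{26402} \approx 974.92 i$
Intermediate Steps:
$\sqrt{-468 + \left(-2331 - 2467\right) \left(1213 - 1015\right)} = \sqrt{-468 - 950004} = \sqrt{-950472} = 6 i \sqrt{26402}$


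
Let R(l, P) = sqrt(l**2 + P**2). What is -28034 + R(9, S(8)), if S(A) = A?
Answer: -28034 + sqrt(145) ≈ -28022.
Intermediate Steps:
R(l, P) = sqrt(P**2 + l**2)
-28034 + R(9, S(8)) = -28034 + sqrt(8**2 + 9**2) = -28034 + sqrt(64 + 81) = -28034 + sqrt(145)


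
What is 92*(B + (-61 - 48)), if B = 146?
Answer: 3404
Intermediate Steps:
92*(B + (-61 - 48)) = 92*(146 + (-61 - 48)) = 92*(146 - 109) = 92*37 = 3404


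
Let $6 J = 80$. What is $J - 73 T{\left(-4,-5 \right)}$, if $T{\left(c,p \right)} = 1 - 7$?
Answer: $\frac{1354}{3} \approx 451.33$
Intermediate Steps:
$J = \frac{40}{3}$ ($J = \frac{1}{6} \cdot 80 = \frac{40}{3} \approx 13.333$)
$T{\left(c,p \right)} = -6$ ($T{\left(c,p \right)} = 1 - 7 = -6$)
$J - 73 T{\left(-4,-5 \right)} = \frac{40}{3} - -438 = \frac{40}{3} + 438 = \frac{1354}{3}$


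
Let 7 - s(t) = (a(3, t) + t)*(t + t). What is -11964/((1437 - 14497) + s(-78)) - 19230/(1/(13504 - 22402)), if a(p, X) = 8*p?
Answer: 1224966041848/7159 ≈ 1.7111e+8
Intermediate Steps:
s(t) = 7 - 2*t*(24 + t) (s(t) = 7 - (8*3 + t)*(t + t) = 7 - (24 + t)*2*t = 7 - 2*t*(24 + t))
-11964/((1437 - 14497) + s(-78)) - 19230/(1/(13504 - 22402)) = -11964/((1437 - 14497) + (7 - 48*(-78) - 2*(-78)²)) - 19230/(1/(13504 - 22402)) = -11964/(-13060 + (7 + 3744 - 2*6084)) - 19230/(1/(-8898)) = -11964/(-13060 + (7 + 3744 - 12168)) - 19230/(-1/8898) = -11964/(-13060 - 8417) - 19230*(-8898) = -11964/(-21477) + 171108540 = -11964*(-1/21477) + 171108540 = 3988/7159 + 171108540 = 1224966041848/7159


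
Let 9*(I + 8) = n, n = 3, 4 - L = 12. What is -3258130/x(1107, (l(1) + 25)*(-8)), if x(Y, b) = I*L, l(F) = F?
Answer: -4887195/92 ≈ -53122.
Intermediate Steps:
L = -8 (L = 4 - 1*12 = 4 - 12 = -8)
I = -23/3 (I = -8 + (⅑)*3 = -8 + ⅓ = -23/3 ≈ -7.6667)
x(Y, b) = 184/3 (x(Y, b) = -23/3*(-8) = 184/3)
-3258130/x(1107, (l(1) + 25)*(-8)) = -3258130/184/3 = -3258130*3/184 = -4887195/92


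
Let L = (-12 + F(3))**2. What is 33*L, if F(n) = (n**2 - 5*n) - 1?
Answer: 11913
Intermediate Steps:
F(n) = -1 + n**2 - 5*n
L = 361 (L = (-12 + (-1 + 3**2 - 5*3))**2 = (-12 + (-1 + 9 - 15))**2 = (-12 - 7)**2 = (-19)**2 = 361)
33*L = 33*361 = 11913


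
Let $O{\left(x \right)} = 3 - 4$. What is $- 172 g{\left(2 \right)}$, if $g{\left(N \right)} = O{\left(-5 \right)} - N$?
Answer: $516$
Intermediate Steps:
$O{\left(x \right)} = -1$ ($O{\left(x \right)} = 3 - 4 = -1$)
$g{\left(N \right)} = -1 - N$
$- 172 g{\left(2 \right)} = - 172 \left(-1 - 2\right) = \left(-172\right) \left(-3\right) = 516$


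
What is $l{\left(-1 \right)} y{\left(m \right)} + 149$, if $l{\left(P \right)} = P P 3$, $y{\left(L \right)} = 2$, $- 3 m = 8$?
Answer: $155$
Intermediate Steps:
$m = - \frac{8}{3}$ ($m = \left(- \frac{1}{3}\right) 8 = - \frac{8}{3} \approx -2.6667$)
$l{\left(P \right)} = 3 P^{2}$ ($l{\left(P \right)} = P^{2} \cdot 3 = 3 P^{2}$)
$l{\left(-1 \right)} y{\left(m \right)} + 149 = 3 \left(-1\right)^{2} \cdot 2 + 149 = 3 \cdot 1 \cdot 2 + 149 = 3 \cdot 2 + 149 = 6 + 149 = 155$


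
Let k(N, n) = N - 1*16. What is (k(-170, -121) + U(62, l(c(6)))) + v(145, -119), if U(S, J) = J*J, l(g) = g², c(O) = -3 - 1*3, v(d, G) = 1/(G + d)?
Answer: 28861/26 ≈ 1110.0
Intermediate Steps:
c(O) = -6 (c(O) = -3 - 3 = -6)
k(N, n) = -16 + N (k(N, n) = N - 16 = -16 + N)
U(S, J) = J²
(k(-170, -121) + U(62, l(c(6)))) + v(145, -119) = ((-16 - 170) + ((-6)²)²) + 1/(-119 + 145) = (-186 + 36²) + 1/26 = (-186 + 1296) + 1/26 = 1110 + 1/26 = 28861/26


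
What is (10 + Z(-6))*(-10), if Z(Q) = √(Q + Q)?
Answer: -100 - 20*I*√3 ≈ -100.0 - 34.641*I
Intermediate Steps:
Z(Q) = √2*√Q (Z(Q) = √(2*Q) = √2*√Q)
(10 + Z(-6))*(-10) = (10 + √2*√(-6))*(-10) = (10 + √2*(I*√6))*(-10) = (10 + 2*I*√3)*(-10) = -100 - 20*I*√3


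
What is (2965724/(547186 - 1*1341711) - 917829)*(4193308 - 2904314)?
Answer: -939987340515949306/794525 ≈ -1.1831e+12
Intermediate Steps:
(2965724/(547186 - 1*1341711) - 917829)*(4193308 - 2904314) = (2965724/(547186 - 1341711) - 917829)*1288994 = (2965724/(-794525) - 917829)*1288994 = (2965724*(-1/794525) - 917829)*1288994 = (-2965724/794525 - 917829)*1288994 = -729241051949/794525*1288994 = -939987340515949306/794525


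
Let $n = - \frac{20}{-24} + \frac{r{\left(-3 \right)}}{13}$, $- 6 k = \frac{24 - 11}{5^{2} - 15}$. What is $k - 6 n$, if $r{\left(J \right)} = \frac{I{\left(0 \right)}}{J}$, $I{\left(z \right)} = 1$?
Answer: $- \frac{3949}{780} \approx -5.0628$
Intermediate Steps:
$k = - \frac{13}{60}$ ($k = - \frac{\left(24 - 11\right) \frac{1}{5^{2} - 15}}{6} = - \frac{13 \frac{1}{25 - 15}}{6} = - \frac{13 \cdot \frac{1}{10}}{6} = \left(- \frac{1}{6}\right) \frac{13}{10} = - \frac{13}{60} \approx -0.21667$)
$r{\left(J \right)} = \frac{1}{J}$ ($r{\left(J \right)} = 1 \frac{1}{J} = \frac{1}{J}$)
$n = \frac{21}{26}$ ($n = - \frac{20}{-24} + \frac{1}{\left(-3\right) 13} = \left(-20\right) \left(- \frac{1}{24}\right) - \frac{1}{39} = \frac{5}{6} - \frac{1}{39} = \frac{21}{26} \approx 0.80769$)
$k - 6 n = - \frac{13}{60} - \frac{63}{13} = - \frac{3949}{780}$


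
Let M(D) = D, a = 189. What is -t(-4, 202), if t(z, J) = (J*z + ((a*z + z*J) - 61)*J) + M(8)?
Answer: 329050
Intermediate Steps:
t(z, J) = 8 + J*z + J*(-61 + 189*z + J*z) (t(z, J) = (J*z + ((189*z + z*J) - 61)*J) + 8 = (J*z + ((189*z + J*z) - 61)*J) + 8 = (J*z + (-61 + 189*z + J*z)*J) + 8 = (J*z + J*(-61 + 189*z + J*z)) + 8 = 8 + J*z + J*(-61 + 189*z + J*z))
-t(-4, 202) = -(8 - 61*202 - 4*202**2 + 190*202*(-4)) = -(8 - 12322 - 4*40804 - 153520) = -(8 - 12322 - 163216 - 153520) = -1*(-329050) = 329050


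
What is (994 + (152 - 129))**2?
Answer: 1034289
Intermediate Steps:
(994 + (152 - 129))**2 = (994 + 23)**2 = 1017**2 = 1034289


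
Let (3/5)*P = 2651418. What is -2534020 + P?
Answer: 1885010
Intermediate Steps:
P = 4419030 (P = (5/3)*2651418 = 4419030)
-2534020 + P = -2534020 + 4419030 = 1885010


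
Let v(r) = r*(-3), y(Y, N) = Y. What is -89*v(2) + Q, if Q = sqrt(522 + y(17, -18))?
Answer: 534 + 7*sqrt(11) ≈ 557.22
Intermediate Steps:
v(r) = -3*r
Q = 7*sqrt(11) (Q = sqrt(522 + 17) = sqrt(539) = 7*sqrt(11) ≈ 23.216)
-89*v(2) + Q = -(-267)*2 + 7*sqrt(11) = -89*(-6) + 7*sqrt(11) = 534 + 7*sqrt(11)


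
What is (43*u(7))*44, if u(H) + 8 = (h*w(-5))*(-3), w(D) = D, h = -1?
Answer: -43516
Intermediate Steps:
u(H) = -23 (u(H) = -8 - 1*(-5)*(-3) = -8 + 5*(-3) = -8 - 15 = -23)
(43*u(7))*44 = (43*(-23))*44 = -989*44 = -43516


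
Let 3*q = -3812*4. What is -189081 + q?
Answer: -582491/3 ≈ -1.9416e+5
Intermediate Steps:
q = -15248/3 (q = (-3812*4)/3 = (1/3)*(-15248) = -15248/3 ≈ -5082.7)
-189081 + q = -189081 - 15248/3 = -582491/3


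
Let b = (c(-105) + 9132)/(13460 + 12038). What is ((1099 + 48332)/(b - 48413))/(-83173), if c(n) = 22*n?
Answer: 630195819/51335533867198 ≈ 1.2276e-5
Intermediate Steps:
b = 3411/12749 (b = (22*(-105) + 9132)/(13460 + 12038) = (-2310 + 9132)/25498 = 6822*(1/25498) = 3411/12749 ≈ 0.26755)
((1099 + 48332)/(b - 48413))/(-83173) = ((1099 + 48332)/(3411/12749 - 48413))/(-83173) = (49431/(-617213926/12749))*(-1/83173) = (49431*(-12749/617213926))*(-1/83173) = -630195819/617213926*(-1/83173) = 630195819/51335533867198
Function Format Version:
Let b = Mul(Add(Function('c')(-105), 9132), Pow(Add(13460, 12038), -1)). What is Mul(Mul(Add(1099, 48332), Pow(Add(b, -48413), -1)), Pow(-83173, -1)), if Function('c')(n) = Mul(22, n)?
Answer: Rational(630195819, 51335533867198) ≈ 1.2276e-5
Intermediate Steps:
b = Rational(3411, 12749) (b = Mul(Add(Mul(22, -105), 9132), Pow(Add(13460, 12038), -1)) = Mul(Add(-2310, 9132), Pow(25498, -1)) = Mul(6822, Rational(1, 25498)) = Rational(3411, 12749) ≈ 0.26755)
Mul(Mul(Add(1099, 48332), Pow(Add(b, -48413), -1)), Pow(-83173, -1)) = Mul(Mul(Add(1099, 48332), Pow(Add(Rational(3411, 12749), -48413), -1)), Pow(-83173, -1)) = Mul(Mul(49431, Pow(Rational(-617213926, 12749), -1)), Rational(-1, 83173)) = Mul(Mul(49431, Rational(-12749, 617213926)), Rational(-1, 83173)) = Mul(Rational(-630195819, 617213926), Rational(-1, 83173)) = Rational(630195819, 51335533867198)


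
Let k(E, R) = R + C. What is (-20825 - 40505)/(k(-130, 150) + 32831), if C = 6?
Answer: -61330/32987 ≈ -1.8592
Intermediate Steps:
k(E, R) = 6 + R (k(E, R) = R + 6 = 6 + R)
(-20825 - 40505)/(k(-130, 150) + 32831) = (-20825 - 40505)/((6 + 150) + 32831) = -61330/(156 + 32831) = -61330/32987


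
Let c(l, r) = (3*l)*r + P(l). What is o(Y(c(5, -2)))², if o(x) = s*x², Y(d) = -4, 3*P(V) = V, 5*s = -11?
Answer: 30976/25 ≈ 1239.0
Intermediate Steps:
s = -11/5 (s = (⅕)*(-11) = -11/5 ≈ -2.2000)
P(V) = V/3
c(l, r) = l/3 + 3*l*r (c(l, r) = (3*l)*r + l/3 = 3*l*r + l/3 = l/3 + 3*l*r)
o(x) = -11*x²/5
o(Y(c(5, -2)))² = (-11/5*(-4)²)² = (-11/5*16)² = (-176/5)² = 30976/25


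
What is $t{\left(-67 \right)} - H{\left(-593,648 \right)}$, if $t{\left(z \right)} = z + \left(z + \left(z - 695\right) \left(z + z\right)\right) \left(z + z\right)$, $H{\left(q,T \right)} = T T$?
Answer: $-14093465$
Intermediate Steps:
$H{\left(q,T \right)} = T^{2}$
$t{\left(z \right)} = z + 2 z \left(z + 2 z \left(-695 + z\right)\right)$ ($t{\left(z \right)} = z + \left(z + \left(-695 + z\right) 2 z\right) 2 z = z + \left(z + 2 z \left(-695 + z\right)\right) 2 z = z + 2 z \left(z + 2 z \left(-695 + z\right)\right)$)
$t{\left(-67 \right)} - H{\left(-593,648 \right)} = - 67 \left(1 - -186126 + 4 \left(-67\right)^{2}\right) - 648^{2} = - 67 \left(1 + 186126 + 4 \cdot 4489\right) - 419904 = - 67 \left(1 + 186126 + 17956\right) - 419904 = \left(-67\right) 204083 - 419904 = -13673561 - 419904 = -14093465$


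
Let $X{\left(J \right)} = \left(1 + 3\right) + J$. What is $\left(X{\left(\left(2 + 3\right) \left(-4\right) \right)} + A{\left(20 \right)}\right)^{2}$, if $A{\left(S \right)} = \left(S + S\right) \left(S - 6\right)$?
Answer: $295936$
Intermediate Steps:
$A{\left(S \right)} = 2 S \left(-6 + S\right)$
$X{\left(J \right)} = 4 + J$
$\left(X{\left(\left(2 + 3\right) \left(-4\right) \right)} + A{\left(20 \right)}\right)^{2} = \left(\left(4 + \left(2 + 3\right) \left(-4\right)\right) + 2 \cdot 20 \left(-6 + 20\right)\right)^{2} = \left(\left(4 + 5 \left(-4\right)\right) + 2 \cdot 20 \cdot 14\right)^{2} = \left(\left(4 - 20\right) + 560\right)^{2} = \left(-16 + 560\right)^{2} = 544^{2} = 295936$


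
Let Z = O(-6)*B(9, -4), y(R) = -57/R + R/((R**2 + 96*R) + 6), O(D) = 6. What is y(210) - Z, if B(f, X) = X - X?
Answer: -201059/749770 ≈ -0.26816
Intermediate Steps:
B(f, X) = 0
y(R) = -57/R + R/(6 + R**2 + 96*R)
Z = 0 (Z = 6*0 = 0)
y(210) - Z = 2*(-171 - 2736*210 - 28*210**2)/(210*(6 + 210**2 + 96*210)) - 1*0 = 2*(1/210)*(-171 - 574560 - 28*44100)/(6 + 44100 + 20160) + 0 = 2*(1/210)*(-171 - 574560 - 1234800)/64266 + 0 = 2*(1/210)*(1/64266)*(-1809531) + 0 = -201059/749770 + 0 = -201059/749770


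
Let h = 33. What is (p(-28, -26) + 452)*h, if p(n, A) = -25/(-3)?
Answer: 15191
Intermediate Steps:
p(n, A) = 25/3 (p(n, A) = -25*(-1/3) = 25/3)
(p(-28, -26) + 452)*h = (25/3 + 452)*33 = (1381/3)*33 = 15191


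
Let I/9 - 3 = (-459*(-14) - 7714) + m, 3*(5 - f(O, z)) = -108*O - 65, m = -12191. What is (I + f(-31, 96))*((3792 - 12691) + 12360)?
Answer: -1270602320/3 ≈ -4.2353e+8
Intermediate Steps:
f(O, z) = 80/3 + 36*O (f(O, z) = 5 - (-108*O - 65)/3 = 5 - (-65 - 108*O)/3 = 5 + (65/3 + 36*O) = 80/3 + 36*O)
I = -121284 (I = 27 + 9*((-459*(-14) - 7714) - 12191) = 27 + 9*((6426 - 7714) - 12191) = 27 + 9*(-1288 - 12191) = 27 + 9*(-13479) = 27 - 121311 = -121284)
(I + f(-31, 96))*((3792 - 12691) + 12360) = (-121284 + (80/3 + 36*(-31)))*((3792 - 12691) + 12360) = (-121284 + (80/3 - 1116))*(-8899 + 12360) = (-121284 - 3268/3)*3461 = -367120/3*3461 = -1270602320/3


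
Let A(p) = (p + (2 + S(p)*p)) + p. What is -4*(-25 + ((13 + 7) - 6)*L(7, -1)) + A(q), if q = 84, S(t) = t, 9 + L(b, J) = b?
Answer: 7438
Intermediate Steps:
L(b, J) = -9 + b
A(p) = 2 + p**2 + 2*p (A(p) = (p + (2 + p*p)) + p = (p + (2 + p**2)) + p = (2 + p + p**2) + p = 2 + p**2 + 2*p)
-4*(-25 + ((13 + 7) - 6)*L(7, -1)) + A(q) = -4*(-25 + ((13 + 7) - 6)*(-9 + 7)) + (2 + 84**2 + 2*84) = -4*(-25 + (20 - 6)*(-2)) + (2 + 7056 + 168) = -4*(-25 + 14*(-2)) + 7226 = -4*(-25 - 28) + 7226 = -4*(-53) + 7226 = 212 + 7226 = 7438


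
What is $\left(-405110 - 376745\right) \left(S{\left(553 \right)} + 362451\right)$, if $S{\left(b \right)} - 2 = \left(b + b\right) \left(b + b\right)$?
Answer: $-1239778873095$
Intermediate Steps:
$S{\left(b \right)} = 2 + 4 b^{2}$ ($S{\left(b \right)} = 2 + \left(b + b\right) \left(b + b\right) = 2 + 2 b 2 b = 2 + 4 b^{2}$)
$\left(-405110 - 376745\right) \left(S{\left(553 \right)} + 362451\right) = \left(-405110 - 376745\right) \left(\left(2 + 4 \cdot 553^{2}\right) + 362451\right) = - 781855 \left(\left(2 + 4 \cdot 305809\right) + 362451\right) = - 781855 \left(\left(2 + 1223236\right) + 362451\right) = - 781855 \left(1223238 + 362451\right) = \left(-781855\right) 1585689 = -1239778873095$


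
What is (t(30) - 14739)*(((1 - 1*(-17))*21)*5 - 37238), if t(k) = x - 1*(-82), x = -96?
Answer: 521489044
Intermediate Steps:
t(k) = -14 (t(k) = -96 - 1*(-82) = -96 + 82 = -14)
(t(30) - 14739)*(((1 - 1*(-17))*21)*5 - 37238) = (-14 - 14739)*(((1 - 1*(-17))*21)*5 - 37238) = -14753*(((1 + 17)*21)*5 - 37238) = -14753*((18*21)*5 - 37238) = -14753*(378*5 - 37238) = -14753*(1890 - 37238) = -14753*(-35348) = 521489044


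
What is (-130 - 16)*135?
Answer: -19710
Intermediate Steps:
(-130 - 16)*135 = -146*135 = -19710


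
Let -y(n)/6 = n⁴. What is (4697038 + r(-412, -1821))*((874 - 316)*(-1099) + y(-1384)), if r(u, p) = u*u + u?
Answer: -107127445502389145460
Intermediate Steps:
r(u, p) = u + u² (r(u, p) = u² + u = u + u²)
y(n) = -6*n⁴
(4697038 + r(-412, -1821))*((874 - 316)*(-1099) + y(-1384)) = (4697038 - 412*(1 - 412))*((874 - 316)*(-1099) - 6*(-1384)⁴) = (4697038 - 412*(-411))*(558*(-1099) - 6*3668971687936) = (4697038 + 169332)*(-613242 - 22013830127616) = 4866370*(-22013830740858) = -107127445502389145460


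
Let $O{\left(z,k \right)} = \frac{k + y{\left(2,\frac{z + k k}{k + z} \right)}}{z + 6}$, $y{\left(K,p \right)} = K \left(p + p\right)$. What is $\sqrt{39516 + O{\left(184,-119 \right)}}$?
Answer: $\frac{\sqrt{241107689030}}{2470} \approx 198.8$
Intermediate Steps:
$y{\left(K,p \right)} = 2 K p$ ($y{\left(K,p \right)} = K 2 p = 2 K p$)
$O{\left(z,k \right)} = \frac{k + \frac{4 \left(z + k^{2}\right)}{k + z}}{6 + z}$ ($O{\left(z,k \right)} = \frac{k + 2 \cdot 2 \frac{z + k k}{k + z}}{z + 6} = \frac{k + 2 \cdot 2 \frac{z + k^{2}}{k + z}}{6 + z} = \frac{k + \frac{4 \left(z + k^{2}\right)}{k + z}}{6 + z}$)
$\sqrt{39516 + O{\left(184,-119 \right)}} = \sqrt{39516 + \frac{4 \cdot 184 + 4 \left(-119\right)^{2} - 119 \left(-119 + 184\right)}{\left(6 + 184\right) \left(-119 + 184\right)}} = \sqrt{39516 + \frac{736 + 4 \cdot 14161 - 7735}{190 \cdot 65}} = \sqrt{39516 + \frac{1}{190} \cdot \frac{1}{65} \left(736 + 56644 - 7735\right)} = \sqrt{39516 + \frac{1}{190} \cdot \frac{1}{65} \cdot 49645} = \sqrt{39516 + \frac{9929}{2470}} = \sqrt{\frac{97614449}{2470}} = \frac{\sqrt{241107689030}}{2470}$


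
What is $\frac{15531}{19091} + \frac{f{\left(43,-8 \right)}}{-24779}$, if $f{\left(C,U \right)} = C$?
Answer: $\frac{384021736}{473055889} \approx 0.81179$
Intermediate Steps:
$\frac{15531}{19091} + \frac{f{\left(43,-8 \right)}}{-24779} = \frac{15531}{19091} + \frac{43}{-24779} = 15531 \cdot \frac{1}{19091} + 43 \left(- \frac{1}{24779}\right) = \frac{15531}{19091} - \frac{43}{24779} = \frac{384021736}{473055889}$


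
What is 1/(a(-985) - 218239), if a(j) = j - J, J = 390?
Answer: -1/219614 ≈ -4.5534e-6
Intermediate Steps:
a(j) = -390 + j (a(j) = j - 1*390 = j - 390 = -390 + j)
1/(a(-985) - 218239) = 1/((-390 - 985) - 218239) = 1/(-1375 - 218239) = 1/(-219614) = -1/219614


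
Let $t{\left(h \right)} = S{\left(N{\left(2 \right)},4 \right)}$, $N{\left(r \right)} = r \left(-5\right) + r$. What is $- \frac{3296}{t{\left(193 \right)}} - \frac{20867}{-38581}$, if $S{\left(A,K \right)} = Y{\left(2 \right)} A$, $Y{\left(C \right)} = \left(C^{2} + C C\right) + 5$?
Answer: $\frac{16166643}{501553} \approx 32.233$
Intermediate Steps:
$N{\left(r \right)} = - 4 r$ ($N{\left(r \right)} = - 5 r + r = - 4 r$)
$Y{\left(C \right)} = 5 + 2 C^{2}$ ($Y{\left(C \right)} = \left(C^{2} + C^{2}\right) + 5 = 2 C^{2} + 5 = 5 + 2 C^{2}$)
$S{\left(A,K \right)} = 13 A$ ($S{\left(A,K \right)} = \left(5 + 2 \cdot 2^{2}\right) A = \left(5 + 2 \cdot 4\right) A = \left(5 + 8\right) A = 13 A$)
$t{\left(h \right)} = -104$ ($t{\left(h \right)} = 13 \left(\left(-4\right) 2\right) = 13 \left(-8\right) = -104$)
$- \frac{3296}{t{\left(193 \right)}} - \frac{20867}{-38581} = - \frac{3296}{-104} - \frac{20867}{-38581} = \left(-3296\right) \left(- \frac{1}{104}\right) - - \frac{20867}{38581} = \frac{412}{13} + \frac{20867}{38581} = \frac{16166643}{501553}$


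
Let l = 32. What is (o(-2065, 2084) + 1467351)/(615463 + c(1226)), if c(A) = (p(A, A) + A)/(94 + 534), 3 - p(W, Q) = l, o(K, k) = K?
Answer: 920199608/386511961 ≈ 2.3808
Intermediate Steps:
p(W, Q) = -29 (p(W, Q) = 3 - 1*32 = 3 - 32 = -29)
c(A) = -29/628 + A/628 (c(A) = (-29 + A)/(94 + 534) = (-29 + A)/628 = (-29 + A)*(1/628) = -29/628 + A/628)
(o(-2065, 2084) + 1467351)/(615463 + c(1226)) = (-2065 + 1467351)/(615463 + (-29/628 + (1/628)*1226)) = 1465286/(615463 + (-29/628 + 613/314)) = 1465286/(615463 + 1197/628) = 1465286/(386511961/628) = 1465286*(628/386511961) = 920199608/386511961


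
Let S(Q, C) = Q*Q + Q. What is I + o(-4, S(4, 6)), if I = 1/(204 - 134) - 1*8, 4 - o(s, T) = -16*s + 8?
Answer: -5319/70 ≈ -75.986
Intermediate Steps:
S(Q, C) = Q + Q**2 (S(Q, C) = Q**2 + Q = Q + Q**2)
o(s, T) = -4 + 16*s (o(s, T) = 4 - (-16*s + 8) = 4 - (8 - 16*s) = 4 + (-8 + 16*s) = -4 + 16*s)
I = -559/70 (I = 1/70 - 8 = -559/70 ≈ -7.9857)
I + o(-4, S(4, 6)) = -559/70 + (-4 + 16*(-4)) = -559/70 + (-4 - 64) = -559/70 - 68 = -5319/70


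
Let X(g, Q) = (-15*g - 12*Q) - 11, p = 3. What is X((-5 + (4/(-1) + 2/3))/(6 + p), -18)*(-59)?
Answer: -116230/9 ≈ -12914.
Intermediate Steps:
X(g, Q) = -11 - 15*g - 12*Q
X((-5 + (4/(-1) + 2/3))/(6 + p), -18)*(-59) = (-11 - 15*(-5 + (4/(-1) + 2/3))/(6 + 3) - 12*(-18))*(-59) = (-11 - 15*(-5 + (4*(-1) + 2*(⅓)))/9 + 216)*(-59) = (-11 - 15*(-5 + (-4 + ⅔))/9 + 216)*(-59) = (-11 - 15*(-5 - 10/3)/9 + 216)*(-59) = (-11 - (-125)/9 + 216)*(-59) = (-11 - 15*(-25/27) + 216)*(-59) = (-11 + 125/9 + 216)*(-59) = (1970/9)*(-59) = -116230/9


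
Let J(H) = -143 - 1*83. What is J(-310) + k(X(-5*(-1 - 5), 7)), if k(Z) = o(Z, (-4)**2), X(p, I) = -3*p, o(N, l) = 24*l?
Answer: 158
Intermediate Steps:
J(H) = -226 (J(H) = -143 - 83 = -226)
k(Z) = 384 (k(Z) = 24*(-4)**2 = 24*16 = 384)
J(-310) + k(X(-5*(-1 - 5), 7)) = -226 + 384 = 158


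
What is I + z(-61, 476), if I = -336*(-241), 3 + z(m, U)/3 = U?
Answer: 82395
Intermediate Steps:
z(m, U) = -9 + 3*U
I = 80976
I + z(-61, 476) = 80976 + (-9 + 3*476) = 80976 + (-9 + 1428) = 80976 + 1419 = 82395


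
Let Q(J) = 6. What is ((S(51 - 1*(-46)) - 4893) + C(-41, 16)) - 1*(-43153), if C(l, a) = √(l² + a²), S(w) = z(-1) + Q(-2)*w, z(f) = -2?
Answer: 38840 + √1937 ≈ 38884.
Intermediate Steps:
S(w) = -2 + 6*w
C(l, a) = √(a² + l²)
((S(51 - 1*(-46)) - 4893) + C(-41, 16)) - 1*(-43153) = (((-2 + 6*(51 - 1*(-46))) - 4893) + √(16² + (-41)²)) - 1*(-43153) = (((-2 + 6*(51 + 46)) - 4893) + √(256 + 1681)) + 43153 = (((-2 + 6*97) - 4893) + √1937) + 43153 = (((-2 + 582) - 4893) + √1937) + 43153 = ((580 - 4893) + √1937) + 43153 = (-4313 + √1937) + 43153 = 38840 + √1937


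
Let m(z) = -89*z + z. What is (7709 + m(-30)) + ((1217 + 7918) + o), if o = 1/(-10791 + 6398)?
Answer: 85593211/4393 ≈ 19484.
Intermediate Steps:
o = -1/4393 (o = 1/(-4393) = -1/4393 ≈ -0.00022763)
m(z) = -88*z
(7709 + m(-30)) + ((1217 + 7918) + o) = (7709 - 88*(-30)) + ((1217 + 7918) - 1/4393) = (7709 + 2640) + (9135 - 1/4393) = 10349 + 40130054/4393 = 85593211/4393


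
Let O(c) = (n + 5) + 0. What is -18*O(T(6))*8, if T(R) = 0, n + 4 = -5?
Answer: 576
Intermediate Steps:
n = -9 (n = -4 - 5 = -9)
O(c) = -4 (O(c) = (-9 + 5) + 0 = -4 + 0 = -4)
-18*O(T(6))*8 = -18*(-4)*8 = 72*8 = 576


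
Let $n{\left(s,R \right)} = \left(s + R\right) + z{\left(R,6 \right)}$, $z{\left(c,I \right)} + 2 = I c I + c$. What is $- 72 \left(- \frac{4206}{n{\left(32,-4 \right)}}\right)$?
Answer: $- \frac{151416}{61} \approx -2482.2$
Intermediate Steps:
$z{\left(c,I \right)} = -2 + c + c I^{2}$ ($z{\left(c,I \right)} = -2 + \left(I c I + c\right) = -2 + \left(c I^{2} + c\right) = -2 + \left(c + c I^{2}\right) = -2 + c + c I^{2}$)
$n{\left(s,R \right)} = -2 + s + 38 R$ ($n{\left(s,R \right)} = \left(s + R\right) + \left(-2 + R + R 6^{2}\right) = \left(R + s\right) + \left(-2 + R + R 36\right) = \left(R + s\right) + \left(-2 + R + 36 R\right) = \left(R + s\right) + \left(-2 + 37 R\right) = -2 + s + 38 R$)
$- 72 \left(- \frac{4206}{n{\left(32,-4 \right)}}\right) = - 72 \left(- \frac{4206}{-2 + 32 + 38 \left(-4\right)}\right) = - 72 \left(- \frac{4206}{-2 + 32 - 152}\right) = - 72 \left(- \frac{4206}{-122}\right) = - 72 \left(\left(-4206\right) \left(- \frac{1}{122}\right)\right) = \left(-72\right) \frac{2103}{61} = - \frac{151416}{61}$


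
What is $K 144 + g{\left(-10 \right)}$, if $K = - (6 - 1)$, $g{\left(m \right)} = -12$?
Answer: $-732$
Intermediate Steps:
$K = -5$ ($K = \left(-1\right) 5 = -5$)
$K 144 + g{\left(-10 \right)} = \left(-5\right) 144 - 12 = -720 - 12 = -732$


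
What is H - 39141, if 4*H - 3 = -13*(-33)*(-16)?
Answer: -163425/4 ≈ -40856.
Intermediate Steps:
H = -6861/4 (H = ¾ + (-13*(-33)*(-16))/4 = ¾ + (429*(-16))/4 = ¾ + (¼)*(-6864) = ¾ - 1716 = -6861/4 ≈ -1715.3)
H - 39141 = -6861/4 - 39141 = -163425/4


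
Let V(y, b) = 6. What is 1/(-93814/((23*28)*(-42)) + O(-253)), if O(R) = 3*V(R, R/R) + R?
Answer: -1932/447319 ≈ -0.0043191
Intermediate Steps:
O(R) = 18 + R (O(R) = 3*6 + R = 18 + R)
1/(-93814/((23*28)*(-42)) + O(-253)) = 1/(-93814/((23*28)*(-42)) + (18 - 253)) = 1/(-93814/(644*(-42)) - 235) = 1/(-93814/(-27048) - 235) = 1/(-93814*(-1/27048) - 235) = 1/(6701/1932 - 235) = 1/(-447319/1932) = -1932/447319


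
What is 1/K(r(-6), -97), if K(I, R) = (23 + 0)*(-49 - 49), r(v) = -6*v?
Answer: -1/2254 ≈ -0.00044366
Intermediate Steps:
K(I, R) = -2254 (K(I, R) = 23*(-98) = -2254)
1/K(r(-6), -97) = 1/(-2254) = -1/2254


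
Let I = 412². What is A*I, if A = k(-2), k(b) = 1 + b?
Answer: -169744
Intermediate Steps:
I = 169744
A = -1 (A = 1 - 2 = -1)
A*I = -1*169744 = -169744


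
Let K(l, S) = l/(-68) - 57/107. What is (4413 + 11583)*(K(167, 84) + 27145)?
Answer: 789743614725/1819 ≈ 4.3416e+8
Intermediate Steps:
K(l, S) = -57/107 - l/68 (K(l, S) = l*(-1/68) - 57*1/107 = -l/68 - 57/107 = -57/107 - l/68)
(4413 + 11583)*(K(167, 84) + 27145) = (4413 + 11583)*((-57/107 - 1/68*167) + 27145) = 15996*((-57/107 - 167/68) + 27145) = 15996*(-21745/7276 + 27145) = 15996*(197485275/7276) = 789743614725/1819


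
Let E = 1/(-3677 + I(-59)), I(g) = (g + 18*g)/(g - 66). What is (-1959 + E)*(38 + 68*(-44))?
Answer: 1326655373897/229252 ≈ 5.7869e+6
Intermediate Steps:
I(g) = 19*g/(-66 + g) (I(g) = (19*g)/(-66 + g) = 19*g/(-66 + g))
E = -125/458504 (E = 1/(-3677 + 19*(-59)/(-66 - 59)) = 1/(-3677 + 19*(-59)/(-125)) = 1/(-3677 + 19*(-59)*(-1/125)) = 1/(-3677 + 1121/125) = 1/(-458504/125) = -125/458504 ≈ -0.00027263)
(-1959 + E)*(38 + 68*(-44)) = (-1959 - 125/458504)*(38 + 68*(-44)) = -898209461*(38 - 2992)/458504 = -898209461/458504*(-2954) = 1326655373897/229252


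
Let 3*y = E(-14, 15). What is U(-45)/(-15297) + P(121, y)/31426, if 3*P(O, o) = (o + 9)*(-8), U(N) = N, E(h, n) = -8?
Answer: 91249/37951857 ≈ 0.0024043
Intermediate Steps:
y = -8/3 (y = (⅓)*(-8) = -8/3 ≈ -2.6667)
P(O, o) = -24 - 8*o/3 (P(O, o) = ((o + 9)*(-8))/3 = ((9 + o)*(-8))/3 = (-72 - 8*o)/3 = -24 - 8*o/3)
U(-45)/(-15297) + P(121, y)/31426 = -45/(-15297) + (-24 - 8/3*(-8/3))/31426 = -45*(-1/15297) + (-24 + 64/9)*(1/31426) = 15/5099 - 152/9*1/31426 = 15/5099 - 4/7443 = 91249/37951857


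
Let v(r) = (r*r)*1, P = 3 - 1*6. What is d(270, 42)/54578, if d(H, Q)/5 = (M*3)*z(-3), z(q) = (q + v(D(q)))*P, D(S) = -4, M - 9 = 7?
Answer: -4680/27289 ≈ -0.17150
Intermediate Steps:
M = 16 (M = 9 + 7 = 16)
P = -3 (P = 3 - 6 = -3)
v(r) = r² (v(r) = r²*1 = r²)
z(q) = -48 - 3*q (z(q) = (q + (-4)²)*(-3) = (q + 16)*(-3) = (16 + q)*(-3) = -48 - 3*q)
d(H, Q) = -9360 (d(H, Q) = 5*((16*3)*(-48 - 3*(-3))) = 5*(48*(-48 + 9)) = 5*(48*(-39)) = 5*(-1872) = -9360)
d(270, 42)/54578 = -9360/54578 = -9360*1/54578 = -4680/27289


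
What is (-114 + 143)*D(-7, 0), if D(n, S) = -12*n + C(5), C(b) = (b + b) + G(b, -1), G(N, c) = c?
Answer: 2697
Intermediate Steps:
C(b) = -1 + 2*b (C(b) = (b + b) - 1 = 2*b - 1 = -1 + 2*b)
D(n, S) = 9 - 12*n (D(n, S) = -12*n + (-1 + 2*5) = -12*n + (-1 + 10) = -12*n + 9 = 9 - 12*n)
(-114 + 143)*D(-7, 0) = (-114 + 143)*(9 - 12*(-7)) = 29*(9 + 84) = 29*93 = 2697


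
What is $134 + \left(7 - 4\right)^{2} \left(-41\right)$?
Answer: $-235$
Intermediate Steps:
$134 + \left(7 - 4\right)^{2} \left(-41\right) = 134 + 3^{2} \left(-41\right) = 134 + 9 \left(-41\right) = 134 - 369 = -235$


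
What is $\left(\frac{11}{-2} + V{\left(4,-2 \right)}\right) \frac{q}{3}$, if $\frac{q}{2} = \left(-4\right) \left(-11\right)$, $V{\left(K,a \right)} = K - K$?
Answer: $- \frac{484}{3} \approx -161.33$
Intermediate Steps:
$V{\left(K,a \right)} = 0$
$q = 88$ ($q = 2 \left(\left(-4\right) \left(-11\right)\right) = 2 \cdot 44 = 88$)
$\left(\frac{11}{-2} + V{\left(4,-2 \right)}\right) \frac{q}{3} = \left(\frac{11}{-2} + 0\right) \frac{88}{3} = \left(11 \left(- \frac{1}{2}\right) + 0\right) 88 \cdot \frac{1}{3} = \left(- \frac{11}{2} + 0\right) \frac{88}{3} = \left(- \frac{11}{2}\right) \frac{88}{3} = - \frac{484}{3}$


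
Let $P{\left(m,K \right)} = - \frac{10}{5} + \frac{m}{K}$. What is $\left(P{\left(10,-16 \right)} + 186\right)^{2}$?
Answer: $\frac{2152089}{64} \approx 33626.0$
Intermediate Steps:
$P{\left(m,K \right)} = -2 + \frac{m}{K}$ ($P{\left(m,K \right)} = \left(-10\right) \frac{1}{5} + \frac{m}{K} = -2 + \frac{m}{K}$)
$\left(P{\left(10,-16 \right)} + 186\right)^{2} = \left(\left(-2 + \frac{10}{-16}\right) + 186\right)^{2} = \left(\left(-2 + 10 \left(- \frac{1}{16}\right)\right) + 186\right)^{2} = \left(\left(-2 - \frac{5}{8}\right) + 186\right)^{2} = \left(- \frac{21}{8} + 186\right)^{2} = \left(\frac{1467}{8}\right)^{2} = \frac{2152089}{64}$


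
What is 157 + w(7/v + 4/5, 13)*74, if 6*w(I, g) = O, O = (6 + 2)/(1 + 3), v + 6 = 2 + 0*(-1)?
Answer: 545/3 ≈ 181.67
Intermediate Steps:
v = -4 (v = -6 + (2 + 0*(-1)) = -6 + (2 + 0) = -6 + 2 = -4)
O = 2 (O = 8/4 = 8*(¼) = 2)
w(I, g) = ⅓ (w(I, g) = (⅙)*2 = ⅓)
157 + w(7/v + 4/5, 13)*74 = 157 + (⅓)*74 = 157 + 74/3 = 545/3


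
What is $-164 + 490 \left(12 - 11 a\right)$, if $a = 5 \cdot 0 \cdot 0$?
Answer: $5716$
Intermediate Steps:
$a = 0$ ($a = 0 \cdot 0 = 0$)
$-164 + 490 \left(12 - 11 a\right) = -164 + 490 \left(12 - 0\right) = -164 + 490 \left(12 + 0\right) = -164 + 490 \cdot 12 = -164 + 5880 = 5716$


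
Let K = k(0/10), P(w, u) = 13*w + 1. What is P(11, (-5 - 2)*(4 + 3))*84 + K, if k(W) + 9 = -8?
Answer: 12079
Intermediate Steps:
k(W) = -17 (k(W) = -9 - 8 = -17)
P(w, u) = 1 + 13*w
K = -17
P(11, (-5 - 2)*(4 + 3))*84 + K = (1 + 13*11)*84 - 17 = (1 + 143)*84 - 17 = 144*84 - 17 = 12096 - 17 = 12079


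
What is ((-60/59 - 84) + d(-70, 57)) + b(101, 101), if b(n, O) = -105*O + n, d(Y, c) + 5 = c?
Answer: -621684/59 ≈ -10537.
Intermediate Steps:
d(Y, c) = -5 + c
b(n, O) = n - 105*O
((-60/59 - 84) + d(-70, 57)) + b(101, 101) = ((-60/59 - 84) + (-5 + 57)) + (101 - 105*101) = ((-60*1/59 - 84) + 52) + (101 - 10605) = ((-60/59 - 84) + 52) - 10504 = (-5016/59 + 52) - 10504 = -1948/59 - 10504 = -621684/59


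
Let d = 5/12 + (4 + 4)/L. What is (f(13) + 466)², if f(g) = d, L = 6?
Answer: 3500641/16 ≈ 2.1879e+5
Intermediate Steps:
d = 7/4 (d = 5/12 + (4 + 4)/6 = 5*(1/12) + 8*(⅙) = 5/12 + 4/3 = 7/4 ≈ 1.7500)
f(g) = 7/4
(f(13) + 466)² = (7/4 + 466)² = (1871/4)² = 3500641/16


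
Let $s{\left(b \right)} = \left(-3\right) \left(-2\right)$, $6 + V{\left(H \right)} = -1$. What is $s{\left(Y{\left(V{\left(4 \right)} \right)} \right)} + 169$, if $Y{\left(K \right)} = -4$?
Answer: $175$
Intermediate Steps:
$V{\left(H \right)} = -7$ ($V{\left(H \right)} = -6 - 1 = -7$)
$s{\left(b \right)} = 6$
$s{\left(Y{\left(V{\left(4 \right)} \right)} \right)} + 169 = 6 + 169 = 175$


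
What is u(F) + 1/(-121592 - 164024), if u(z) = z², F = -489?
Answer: 68296783535/285616 ≈ 2.3912e+5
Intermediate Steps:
u(F) + 1/(-121592 - 164024) = (-489)² + 1/(-121592 - 164024) = 239121 + 1/(-285616) = 239121 - 1/285616 = 68296783535/285616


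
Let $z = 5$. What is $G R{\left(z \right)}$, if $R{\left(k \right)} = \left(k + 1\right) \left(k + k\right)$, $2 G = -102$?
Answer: $-3060$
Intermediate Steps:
$G = -51$ ($G = \frac{1}{2} \left(-102\right) = -51$)
$R{\left(k \right)} = 2 k \left(1 + k\right)$ ($R{\left(k \right)} = \left(1 + k\right) 2 k = 2 k \left(1 + k\right)$)
$G R{\left(z \right)} = - 51 \cdot 2 \cdot 5 \left(1 + 5\right) = - 51 \cdot 2 \cdot 5 \cdot 6 = \left(-51\right) 60 = -3060$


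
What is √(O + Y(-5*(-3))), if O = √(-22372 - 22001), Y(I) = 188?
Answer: √(188 + I*√44373) ≈ 15.335 + 6.8681*I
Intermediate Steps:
O = I*√44373 (O = √(-44373) = I*√44373 ≈ 210.65*I)
√(O + Y(-5*(-3))) = √(I*√44373 + 188) = √(188 + I*√44373)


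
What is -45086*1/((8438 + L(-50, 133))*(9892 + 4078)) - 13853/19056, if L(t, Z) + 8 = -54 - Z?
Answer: -798048678223/1097194076880 ≈ -0.72735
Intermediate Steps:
L(t, Z) = -62 - Z (L(t, Z) = -8 + (-54 - Z) = -62 - Z)
-45086*1/((8438 + L(-50, 133))*(9892 + 4078)) - 13853/19056 = -45086*1/((8438 + (-62 - 1*133))*(9892 + 4078)) - 13853/19056 = -45086*1/(13970*(8438 + (-62 - 133))) - 13853*1/19056 = -45086*1/(13970*(8438 - 195)) - 13853/19056 = -45086/(13970*8243) - 13853/19056 = -45086/115154710 - 13853/19056 = -45086*1/115154710 - 13853/19056 = -22543/57577355 - 13853/19056 = -798048678223/1097194076880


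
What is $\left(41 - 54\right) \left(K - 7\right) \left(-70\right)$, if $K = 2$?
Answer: $-4550$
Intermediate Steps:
$\left(41 - 54\right) \left(K - 7\right) \left(-70\right) = \left(41 - 54\right) \left(2 - 7\right) \left(-70\right) = \left(-13\right) \left(-5\right) \left(-70\right) = 65 \left(-70\right) = -4550$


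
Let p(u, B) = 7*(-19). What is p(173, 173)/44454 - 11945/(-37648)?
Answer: 262997923/836802096 ≈ 0.31429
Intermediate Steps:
p(u, B) = -133
p(173, 173)/44454 - 11945/(-37648) = -133/44454 - 11945/(-37648) = -133*1/44454 - 11945*(-1/37648) = -133/44454 + 11945/37648 = 262997923/836802096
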